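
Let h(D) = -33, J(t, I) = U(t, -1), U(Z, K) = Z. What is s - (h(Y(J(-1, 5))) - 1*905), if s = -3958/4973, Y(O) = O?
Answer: 4660716/4973 ≈ 937.20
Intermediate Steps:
J(t, I) = t
s = -3958/4973 (s = -3958*1/4973 = -3958/4973 ≈ -0.79590)
s - (h(Y(J(-1, 5))) - 1*905) = -3958/4973 - (-33 - 1*905) = -3958/4973 - (-33 - 905) = -3958/4973 - 1*(-938) = -3958/4973 + 938 = 4660716/4973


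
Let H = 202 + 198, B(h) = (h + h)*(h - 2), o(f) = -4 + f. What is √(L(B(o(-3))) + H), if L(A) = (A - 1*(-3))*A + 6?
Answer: 14*√85 ≈ 129.07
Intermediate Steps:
B(h) = 2*h*(-2 + h) (B(h) = (2*h)*(-2 + h) = 2*h*(-2 + h))
H = 400
L(A) = 6 + A*(3 + A) (L(A) = (A + 3)*A + 6 = (3 + A)*A + 6 = A*(3 + A) + 6 = 6 + A*(3 + A))
√(L(B(o(-3))) + H) = √((6 + (2*(-4 - 3)*(-2 + (-4 - 3)))² + 3*(2*(-4 - 3)*(-2 + (-4 - 3)))) + 400) = √((6 + (2*(-7)*(-2 - 7))² + 3*(2*(-7)*(-2 - 7))) + 400) = √((6 + (2*(-7)*(-9))² + 3*(2*(-7)*(-9))) + 400) = √((6 + 126² + 3*126) + 400) = √((6 + 15876 + 378) + 400) = √(16260 + 400) = √16660 = 14*√85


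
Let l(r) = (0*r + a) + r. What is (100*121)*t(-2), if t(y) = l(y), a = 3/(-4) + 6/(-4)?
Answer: -51425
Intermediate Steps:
a = -9/4 (a = 3*(-¼) + 6*(-¼) = -¾ - 3/2 = -9/4 ≈ -2.2500)
l(r) = -9/4 + r (l(r) = (0*r - 9/4) + r = (0 - 9/4) + r = -9/4 + r)
t(y) = -9/4 + y
(100*121)*t(-2) = (100*121)*(-9/4 - 2) = 12100*(-17/4) = -51425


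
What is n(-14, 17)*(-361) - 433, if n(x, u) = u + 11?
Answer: -10541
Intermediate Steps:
n(x, u) = 11 + u
n(-14, 17)*(-361) - 433 = (11 + 17)*(-361) - 433 = 28*(-361) - 433 = -10108 - 433 = -10541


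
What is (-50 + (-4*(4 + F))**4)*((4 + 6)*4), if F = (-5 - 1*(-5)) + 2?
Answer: 13269040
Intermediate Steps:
F = 2 (F = (-5 + 5) + 2 = 0 + 2 = 2)
(-50 + (-4*(4 + F))**4)*((4 + 6)*4) = (-50 + (-4*(4 + 2))**4)*((4 + 6)*4) = (-50 + (-4*6)**4)*(10*4) = (-50 + (-24)**4)*40 = (-50 + 331776)*40 = 331726*40 = 13269040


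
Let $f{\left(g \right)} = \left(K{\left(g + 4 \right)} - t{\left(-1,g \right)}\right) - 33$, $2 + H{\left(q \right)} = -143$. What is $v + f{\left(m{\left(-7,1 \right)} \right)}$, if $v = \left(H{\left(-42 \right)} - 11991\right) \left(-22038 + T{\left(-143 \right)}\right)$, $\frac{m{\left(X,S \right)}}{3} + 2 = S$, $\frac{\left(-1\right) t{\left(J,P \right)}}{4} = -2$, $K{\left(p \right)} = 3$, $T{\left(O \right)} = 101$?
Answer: $266227394$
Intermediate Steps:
$t{\left(J,P \right)} = 8$ ($t{\left(J,P \right)} = \left(-4\right) \left(-2\right) = 8$)
$H{\left(q \right)} = -145$ ($H{\left(q \right)} = -2 - 143 = -145$)
$m{\left(X,S \right)} = -6 + 3 S$
$v = 266227432$ ($v = \left(-145 - 11991\right) \left(-22038 + 101\right) = \left(-12136\right) \left(-21937\right) = 266227432$)
$f{\left(g \right)} = -38$ ($f{\left(g \right)} = \left(3 - 8\right) - 33 = -5 - 33 = -38$)
$v + f{\left(m{\left(-7,1 \right)} \right)} = 266227432 - 38 = 266227394$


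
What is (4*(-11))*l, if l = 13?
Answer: -572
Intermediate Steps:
(4*(-11))*l = (4*(-11))*13 = -44*13 = -572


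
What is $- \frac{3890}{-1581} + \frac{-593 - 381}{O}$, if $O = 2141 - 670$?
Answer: $\frac{4182296}{2325651} \approx 1.7983$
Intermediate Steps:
$O = 1471$ ($O = 2141 - 670 = 1471$)
$- \frac{3890}{-1581} + \frac{-593 - 381}{O} = - \frac{3890}{-1581} + \frac{-593 - 381}{1471} = \left(-3890\right) \left(- \frac{1}{1581}\right) + \left(-593 - 381\right) \frac{1}{1471} = \frac{3890}{1581} - \frac{974}{1471} = \frac{4182296}{2325651}$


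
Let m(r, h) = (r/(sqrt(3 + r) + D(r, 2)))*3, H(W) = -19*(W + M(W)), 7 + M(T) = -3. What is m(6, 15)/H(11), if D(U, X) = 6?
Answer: -2/19 ≈ -0.10526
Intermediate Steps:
M(T) = -10 (M(T) = -7 - 3 = -10)
H(W) = 190 - 19*W (H(W) = -19*(W - 10) = -19*(-10 + W) = 190 - 19*W)
m(r, h) = 3*r/(6 + sqrt(3 + r)) (m(r, h) = (r/(sqrt(3 + r) + 6))*3 = (r/(6 + sqrt(3 + r)))*3 = 3*r/(6 + sqrt(3 + r)))
m(6, 15)/H(11) = (3*6/(6 + sqrt(3 + 6)))/(190 - 19*11) = (3*6/(6 + sqrt(9)))/(190 - 209) = (3*6/(6 + 3))/(-19) = (3*6/9)*(-1/19) = (3*6*(1/9))*(-1/19) = 2*(-1/19) = -2/19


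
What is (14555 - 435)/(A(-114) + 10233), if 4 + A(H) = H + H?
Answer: 14120/10001 ≈ 1.4119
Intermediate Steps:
A(H) = -4 + 2*H (A(H) = -4 + (H + H) = -4 + 2*H)
(14555 - 435)/(A(-114) + 10233) = (14555 - 435)/((-4 + 2*(-114)) + 10233) = 14120/((-4 - 228) + 10233) = 14120/(-232 + 10233) = 14120/10001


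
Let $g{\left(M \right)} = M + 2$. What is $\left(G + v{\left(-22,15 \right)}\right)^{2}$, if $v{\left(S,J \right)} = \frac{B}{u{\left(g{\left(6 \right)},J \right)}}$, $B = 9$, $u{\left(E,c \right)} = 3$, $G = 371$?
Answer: $139876$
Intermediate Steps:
$g{\left(M \right)} = 2 + M$
$v{\left(S,J \right)} = 3$ ($v{\left(S,J \right)} = \frac{9}{3} = 9 \cdot \frac{1}{3} = 3$)
$\left(G + v{\left(-22,15 \right)}\right)^{2} = \left(371 + 3\right)^{2} = 374^{2} = 139876$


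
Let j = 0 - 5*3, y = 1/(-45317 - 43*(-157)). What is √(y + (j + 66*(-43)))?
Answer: I*√4243370662234/38566 ≈ 53.413*I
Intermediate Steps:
y = -1/38566 (y = 1/(-45317 + 6751) = 1/(-38566) = -1/38566 ≈ -2.5930e-5)
j = -15 (j = 0 - 15 = -15)
√(y + (j + 66*(-43))) = √(-1/38566 + (-15 + 66*(-43))) = √(-1/38566 + (-15 - 2838)) = √(-1/38566 - 2853) = √(-110028799/38566) = I*√4243370662234/38566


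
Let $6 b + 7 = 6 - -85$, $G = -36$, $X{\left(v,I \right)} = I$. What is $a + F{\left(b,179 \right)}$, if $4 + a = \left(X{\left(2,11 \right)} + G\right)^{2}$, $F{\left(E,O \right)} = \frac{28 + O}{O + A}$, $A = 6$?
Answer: $\frac{115092}{185} \approx 622.12$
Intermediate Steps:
$b = 14$ ($b = - \frac{7}{6} + \frac{6 - -85}{6} = - \frac{7}{6} + \frac{6 + 85}{6} = - \frac{7}{6} + \frac{1}{6} \cdot 91 = - \frac{7}{6} + \frac{91}{6} = 14$)
$F{\left(E,O \right)} = \frac{28 + O}{6 + O}$ ($F{\left(E,O \right)} = \frac{28 + O}{O + 6} = \frac{28 + O}{6 + O}$)
$a = 621$ ($a = -4 + \left(11 - 36\right)^{2} = -4 + \left(-25\right)^{2} = -4 + 625 = 621$)
$a + F{\left(b,179 \right)} = 621 + \frac{28 + 179}{6 + 179} = 621 + \frac{1}{185} \cdot 207 = 621 + \frac{207}{185} = \frac{115092}{185}$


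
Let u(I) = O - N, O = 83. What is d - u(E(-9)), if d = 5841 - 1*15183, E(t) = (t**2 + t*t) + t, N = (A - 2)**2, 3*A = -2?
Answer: -84761/9 ≈ -9417.9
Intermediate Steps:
A = -2/3 (A = (1/3)*(-2) = -2/3 ≈ -0.66667)
N = 64/9 (N = (-2/3 - 2)**2 = (-8/3)**2 = 64/9 ≈ 7.1111)
E(t) = t + 2*t**2 (E(t) = (t**2 + t**2) + t = 2*t**2 + t = t + 2*t**2)
u(I) = 683/9 (u(I) = 83 - 1*64/9 = 83 - 64/9 = 683/9)
d = -9342 (d = 5841 - 15183 = -9342)
d - u(E(-9)) = -9342 - 1*683/9 = -9342 - 683/9 = -84761/9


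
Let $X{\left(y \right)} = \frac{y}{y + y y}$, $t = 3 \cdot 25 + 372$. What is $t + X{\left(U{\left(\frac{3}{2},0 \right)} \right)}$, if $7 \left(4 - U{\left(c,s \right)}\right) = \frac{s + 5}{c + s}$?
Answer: $\frac{42486}{95} \approx 447.22$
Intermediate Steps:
$U{\left(c,s \right)} = 4 - \frac{5 + s}{7 \left(c + s\right)}$ ($U{\left(c,s \right)} = 4 - \frac{\left(s + 5\right) \frac{1}{c + s}}{7} = 4 - \frac{\left(5 + s\right) \frac{1}{c + s}}{7} = 4 - \frac{\frac{1}{c + s} \left(5 + s\right)}{7} = 4 - \frac{5 + s}{7 \left(c + s\right)}$)
$t = 447$ ($t = 75 + 372 = 447$)
$X{\left(y \right)} = \frac{y}{y + y^{2}}$
$t + X{\left(U{\left(\frac{3}{2},0 \right)} \right)} = 447 + \frac{1}{1 + \frac{-5 + 27 \cdot 0 + 28 \cdot \frac{3}{2}}{7 \left(\frac{3}{2} + 0\right)}} = 447 + \frac{1}{1 + \frac{-5 + 0 + 28 \cdot 3 \cdot \frac{1}{2}}{7 \left(3 \cdot \frac{1}{2} + 0\right)}} = 447 + \frac{1}{1 + \frac{-5 + 0 + 28 \cdot \frac{3}{2}}{7 \left(\frac{3}{2} + 0\right)}} = 447 + \frac{1}{1 + \frac{-5 + 0 + 42}{7 \cdot \frac{3}{2}}} = 447 + \frac{1}{1 + \frac{1}{7} \cdot \frac{2}{3} \cdot 37} = 447 + \frac{1}{1 + \frac{74}{21}} = 447 + \frac{1}{\frac{95}{21}} = 447 + \frac{21}{95} = \frac{42486}{95}$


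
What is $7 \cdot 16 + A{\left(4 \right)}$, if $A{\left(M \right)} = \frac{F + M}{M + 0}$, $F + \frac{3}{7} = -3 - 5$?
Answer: $\frac{3105}{28} \approx 110.89$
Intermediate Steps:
$F = - \frac{59}{7}$ ($F = - \frac{3}{7} - 8 = - \frac{59}{7} \approx -8.4286$)
$A{\left(M \right)} = \frac{- \frac{59}{7} + M}{M}$ ($A{\left(M \right)} = \frac{- \frac{59}{7} + M}{M + 0} = \frac{- \frac{59}{7} + M}{M}$)
$7 \cdot 16 + A{\left(4 \right)} = 7 \cdot 16 + \frac{- \frac{59}{7} + 4}{4} = 112 + \frac{1}{4} \left(- \frac{31}{7}\right) = 112 - \frac{31}{28} = \frac{3105}{28}$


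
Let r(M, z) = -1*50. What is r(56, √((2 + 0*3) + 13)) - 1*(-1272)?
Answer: 1222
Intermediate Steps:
r(M, z) = -50
r(56, √((2 + 0*3) + 13)) - 1*(-1272) = -50 - 1*(-1272) = -50 + 1272 = 1222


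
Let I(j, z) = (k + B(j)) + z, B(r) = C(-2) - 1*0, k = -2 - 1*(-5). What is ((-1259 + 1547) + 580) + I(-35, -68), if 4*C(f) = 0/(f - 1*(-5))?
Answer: 803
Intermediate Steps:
k = 3 (k = -2 + 5 = 3)
C(f) = 0 (C(f) = (0/(f - 1*(-5)))/4 = (0/(f + 5))/4 = (0/(5 + f))/4 = (¼)*0 = 0)
B(r) = 0 (B(r) = 0 - 1*0 = 0 + 0 = 0)
I(j, z) = 3 + z (I(j, z) = (3 + 0) + z = 3 + z)
((-1259 + 1547) + 580) + I(-35, -68) = ((-1259 + 1547) + 580) + (3 - 68) = (288 + 580) - 65 = 868 - 65 = 803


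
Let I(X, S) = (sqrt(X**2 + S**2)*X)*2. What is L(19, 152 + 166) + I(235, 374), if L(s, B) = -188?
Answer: -188 + 470*sqrt(195101) ≈ 2.0741e+5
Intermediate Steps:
I(X, S) = 2*X*sqrt(S**2 + X**2) (I(X, S) = (sqrt(S**2 + X**2)*X)*2 = (X*sqrt(S**2 + X**2))*2 = 2*X*sqrt(S**2 + X**2))
L(19, 152 + 166) + I(235, 374) = -188 + 2*235*sqrt(374**2 + 235**2) = -188 + 2*235*sqrt(139876 + 55225) = -188 + 2*235*sqrt(195101) = -188 + 470*sqrt(195101)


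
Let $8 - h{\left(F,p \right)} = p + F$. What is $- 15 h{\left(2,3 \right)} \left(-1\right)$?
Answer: $45$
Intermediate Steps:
$h{\left(F,p \right)} = 8 - F - p$ ($h{\left(F,p \right)} = 8 - \left(p + F\right) = 8 - \left(F + p\right) = 8 - F - p$)
$- 15 h{\left(2,3 \right)} \left(-1\right) = - 15 \left(8 - 2 - 3\right) \left(-1\right) = \left(-15\right) 3 \left(-1\right) = \left(-45\right) \left(-1\right) = 45$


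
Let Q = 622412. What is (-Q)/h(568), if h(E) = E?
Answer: -155603/142 ≈ -1095.8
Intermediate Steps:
(-Q)/h(568) = -1*622412/568 = -622412*1/568 = -155603/142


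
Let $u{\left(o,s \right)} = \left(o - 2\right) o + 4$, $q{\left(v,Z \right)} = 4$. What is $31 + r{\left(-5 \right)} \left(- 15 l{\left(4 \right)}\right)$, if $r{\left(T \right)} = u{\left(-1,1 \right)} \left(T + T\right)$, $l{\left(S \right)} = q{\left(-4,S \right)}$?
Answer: $4231$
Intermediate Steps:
$l{\left(S \right)} = 4$
$u{\left(o,s \right)} = 4 + o \left(-2 + o\right)$ ($u{\left(o,s \right)} = \left(-2 + o\right) o + 4 = o \left(-2 + o\right) + 4 = 4 + o \left(-2 + o\right)$)
$r{\left(T \right)} = 14 T$ ($r{\left(T \right)} = \left(4 + \left(-1\right)^{2} - -2\right) \left(T + T\right) = \left(4 + 1 + 2\right) 2 T = 7 \cdot 2 T = 14 T$)
$31 + r{\left(-5 \right)} \left(- 15 l{\left(4 \right)}\right) = 31 + 14 \left(-5\right) \left(\left(-15\right) 4\right) = 31 - -4200 = 31 + 4200 = 4231$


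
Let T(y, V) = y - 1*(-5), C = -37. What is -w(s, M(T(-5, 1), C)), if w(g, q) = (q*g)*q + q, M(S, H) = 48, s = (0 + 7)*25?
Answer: -403248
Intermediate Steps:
s = 175 (s = 7*25 = 175)
T(y, V) = 5 + y (T(y, V) = y + 5 = 5 + y)
w(g, q) = q + g*q² (w(g, q) = (g*q)*q + q = g*q² + q = q + g*q²)
-w(s, M(T(-5, 1), C)) = -48*(1 + 175*48) = -48*(1 + 8400) = -48*8401 = -1*403248 = -403248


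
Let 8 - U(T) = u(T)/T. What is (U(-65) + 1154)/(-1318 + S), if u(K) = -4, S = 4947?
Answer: 75526/235885 ≈ 0.32018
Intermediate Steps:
U(T) = 8 + 4/T (U(T) = 8 - (-4)/T = 8 + 4/T)
(U(-65) + 1154)/(-1318 + S) = ((8 + 4/(-65)) + 1154)/(-1318 + 4947) = ((8 + 4*(-1/65)) + 1154)/3629 = ((8 - 4/65) + 1154)*(1/3629) = (516/65 + 1154)*(1/3629) = (75526/65)*(1/3629) = 75526/235885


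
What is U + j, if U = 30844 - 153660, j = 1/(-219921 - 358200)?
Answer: -71002508737/578121 ≈ -1.2282e+5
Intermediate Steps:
j = -1/578121 (j = 1/(-578121) = -1/578121 ≈ -1.7297e-6)
U = -122816
U + j = -122816 - 1/578121 = -71002508737/578121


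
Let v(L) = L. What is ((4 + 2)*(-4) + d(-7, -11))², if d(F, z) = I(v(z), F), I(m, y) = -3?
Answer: 729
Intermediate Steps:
d(F, z) = -3
((4 + 2)*(-4) + d(-7, -11))² = ((4 + 2)*(-4) - 3)² = (6*(-4) - 3)² = (-24 - 3)² = (-27)² = 729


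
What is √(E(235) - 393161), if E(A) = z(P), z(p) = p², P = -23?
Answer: 2*I*√98158 ≈ 626.6*I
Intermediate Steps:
E(A) = 529 (E(A) = (-23)² = 529)
√(E(235) - 393161) = √(529 - 393161) = √(-392632) = 2*I*√98158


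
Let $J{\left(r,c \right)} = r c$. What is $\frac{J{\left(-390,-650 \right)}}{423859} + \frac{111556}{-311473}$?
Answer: $\frac{31674390896}{132020634307} \approx 0.23992$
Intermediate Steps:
$J{\left(r,c \right)} = c r$
$\frac{J{\left(-390,-650 \right)}}{423859} + \frac{111556}{-311473} = \frac{\left(-650\right) \left(-390\right)}{423859} + \frac{111556}{-311473} = 253500 \cdot \frac{1}{423859} + 111556 \left(- \frac{1}{311473}\right) = \frac{253500}{423859} - \frac{111556}{311473} = \frac{31674390896}{132020634307}$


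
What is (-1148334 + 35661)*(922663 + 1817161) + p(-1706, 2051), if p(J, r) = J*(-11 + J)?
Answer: -3048525260350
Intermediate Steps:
(-1148334 + 35661)*(922663 + 1817161) + p(-1706, 2051) = (-1148334 + 35661)*(922663 + 1817161) - 1706*(-11 - 1706) = -1112673*2739824 - 1706*(-1717) = -3048528189552 + 2929202 = -3048525260350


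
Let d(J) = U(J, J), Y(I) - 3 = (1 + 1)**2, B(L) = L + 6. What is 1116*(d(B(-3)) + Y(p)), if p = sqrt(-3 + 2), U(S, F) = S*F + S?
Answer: 21204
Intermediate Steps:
B(L) = 6 + L
U(S, F) = S + F*S (U(S, F) = F*S + S = S + F*S)
p = I (p = sqrt(-1) = I ≈ 1.0*I)
Y(I) = 7 (Y(I) = 3 + (1 + 1)**2 = 3 + 2**2 = 3 + 4 = 7)
d(J) = J*(1 + J)
1116*(d(B(-3)) + Y(p)) = 1116*((6 - 3)*(1 + (6 - 3)) + 7) = 1116*(3*(1 + 3) + 7) = 1116*(3*4 + 7) = 1116*(12 + 7) = 1116*19 = 21204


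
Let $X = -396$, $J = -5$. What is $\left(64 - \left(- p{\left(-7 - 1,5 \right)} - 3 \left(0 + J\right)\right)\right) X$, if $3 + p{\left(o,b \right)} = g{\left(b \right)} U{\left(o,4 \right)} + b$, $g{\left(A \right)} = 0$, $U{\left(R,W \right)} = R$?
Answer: $-20196$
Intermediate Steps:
$p{\left(o,b \right)} = -3 + b$ ($p{\left(o,b \right)} = -3 + \left(0 o + b\right) = -3 + \left(0 + b\right) = -3 + b$)
$\left(64 - \left(- p{\left(-7 - 1,5 \right)} - 3 \left(0 + J\right)\right)\right) X = \left(64 + \left(\left(-3 + 5\right) - - 3 \left(0 - 5\right)\right)\right) \left(-396\right) = \left(64 + \left(2 - \left(-3\right) \left(-5\right)\right)\right) \left(-396\right) = \left(64 + \left(2 - 15\right)\right) \left(-396\right) = \left(64 - 13\right) \left(-396\right) = 51 \left(-396\right) = -20196$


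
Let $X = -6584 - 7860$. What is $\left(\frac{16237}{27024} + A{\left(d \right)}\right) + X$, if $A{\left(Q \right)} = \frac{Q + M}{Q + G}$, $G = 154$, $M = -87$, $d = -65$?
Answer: $- \frac{34742446939}{2405136} \approx -14445.0$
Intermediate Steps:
$A{\left(Q \right)} = \frac{-87 + Q}{154 + Q}$ ($A{\left(Q \right)} = \frac{Q - 87}{Q + 154} = \frac{-87 + Q}{154 + Q}$)
$X = -14444$ ($X = -6584 - 7860 = -14444$)
$\left(\frac{16237}{27024} + A{\left(d \right)}\right) + X = \left(\frac{16237}{27024} + \frac{-87 - 65}{154 - 65}\right) - 14444 = \left(16237 \cdot \frac{1}{27024} + \frac{1}{89} \left(-152\right)\right) - 14444 = \left(\frac{16237}{27024} + \frac{1}{89} \left(-152\right)\right) - 14444 = \left(\frac{16237}{27024} - \frac{152}{89}\right) - 14444 = - \frac{2662555}{2405136} - 14444 = - \frac{34742446939}{2405136}$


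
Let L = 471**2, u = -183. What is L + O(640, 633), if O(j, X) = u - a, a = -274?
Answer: 221932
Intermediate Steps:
O(j, X) = 91 (O(j, X) = -183 - 1*(-274) = -183 + 274 = 91)
L = 221841
L + O(640, 633) = 221841 + 91 = 221932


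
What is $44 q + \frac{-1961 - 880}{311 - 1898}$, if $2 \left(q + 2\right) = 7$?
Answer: $\frac{35861}{529} \approx 67.79$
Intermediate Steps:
$q = \frac{3}{2}$ ($q = -2 + \frac{1}{2} \cdot 7 = -2 + \frac{7}{2} = \frac{3}{2} \approx 1.5$)
$44 q + \frac{-1961 - 880}{311 - 1898} = 44 \cdot \frac{3}{2} + \frac{-1961 - 880}{311 - 1898} = 66 - \frac{2841}{-1587} = 66 - - \frac{947}{529} = 66 + \frac{947}{529} = \frac{35861}{529}$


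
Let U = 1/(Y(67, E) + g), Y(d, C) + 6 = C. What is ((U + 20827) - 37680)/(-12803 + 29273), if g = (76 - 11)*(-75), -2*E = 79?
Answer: -33170075/32416254 ≈ -1.0233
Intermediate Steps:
E = -79/2 (E = -1/2*79 = -79/2 ≈ -39.500)
g = -4875 (g = 65*(-75) = -4875)
Y(d, C) = -6 + C
U = -2/9841 (U = 1/((-6 - 79/2) - 4875) = 1/(-91/2 - 4875) = 1/(-9841/2) = -2/9841 ≈ -0.00020323)
((U + 20827) - 37680)/(-12803 + 29273) = ((-2/9841 + 20827) - 37680)/(-12803 + 29273) = (204958505/9841 - 37680)/16470 = -165850375/9841*1/16470 = -33170075/32416254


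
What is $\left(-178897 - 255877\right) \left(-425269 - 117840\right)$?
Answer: $236129672366$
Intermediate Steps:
$\left(-178897 - 255877\right) \left(-425269 - 117840\right) = \left(-434774\right) \left(-543109\right) = 236129672366$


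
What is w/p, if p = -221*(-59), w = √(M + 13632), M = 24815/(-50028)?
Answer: √8529234710667/326157546 ≈ 0.0089542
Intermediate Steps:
M = -24815/50028 (M = 24815*(-1/50028) = -24815/50028 ≈ -0.49602)
w = √8529234710667/25014 (w = √(-24815/50028 + 13632) = √(681956881/50028) = √8529234710667/25014 ≈ 116.75)
p = 13039
w/p = (√8529234710667/25014)/13039 = (√8529234710667/25014)*(1/13039) = √8529234710667/326157546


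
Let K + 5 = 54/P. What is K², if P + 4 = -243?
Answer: 1661521/61009 ≈ 27.234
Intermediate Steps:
P = -247 (P = -4 - 243 = -247)
K = -1289/247 (K = -5 + 54/(-247) = -5 + 54*(-1/247) = -5 - 54/247 = -1289/247 ≈ -5.2186)
K² = (-1289/247)² = 1661521/61009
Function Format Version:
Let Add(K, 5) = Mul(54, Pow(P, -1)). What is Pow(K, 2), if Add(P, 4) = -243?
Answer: Rational(1661521, 61009) ≈ 27.234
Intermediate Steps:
P = -247 (P = Add(-4, -243) = -247)
K = Rational(-1289, 247) (K = Add(-5, Mul(54, Pow(-247, -1))) = Add(-5, Mul(54, Rational(-1, 247))) = Add(-5, Rational(-54, 247)) = Rational(-1289, 247) ≈ -5.2186)
Pow(K, 2) = Pow(Rational(-1289, 247), 2) = Rational(1661521, 61009)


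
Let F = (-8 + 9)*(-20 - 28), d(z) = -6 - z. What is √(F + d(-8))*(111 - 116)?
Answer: -5*I*√46 ≈ -33.912*I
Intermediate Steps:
F = -48 (F = 1*(-48) = -48)
√(F + d(-8))*(111 - 116) = √(-48 + (-6 - 1*(-8)))*(111 - 116) = √(-48 + (-6 + 8))*(-5) = √(-48 + 2)*(-5) = √(-46)*(-5) = (I*√46)*(-5) = -5*I*√46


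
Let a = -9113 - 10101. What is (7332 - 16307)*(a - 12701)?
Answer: 286437125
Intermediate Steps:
a = -19214
(7332 - 16307)*(a - 12701) = (7332 - 16307)*(-19214 - 12701) = -8975*(-31915) = 286437125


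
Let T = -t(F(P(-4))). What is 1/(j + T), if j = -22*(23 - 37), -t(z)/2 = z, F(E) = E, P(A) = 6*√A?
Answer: 77/23860 - 3*I/11930 ≈ 0.0032272 - 0.00025147*I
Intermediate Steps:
t(z) = -2*z
j = 308 (j = -22*(-14) = 308)
T = 24*I (T = -(-2)*6*√(-4) = -(-2)*6*(2*I) = -(-2)*12*I = -(-24)*I = 24*I ≈ 24.0*I)
1/(j + T) = 1/(308 + 24*I) = (308 - 24*I)/95440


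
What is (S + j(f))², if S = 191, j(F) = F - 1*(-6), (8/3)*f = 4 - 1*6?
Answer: 616225/16 ≈ 38514.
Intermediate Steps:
f = -¾ (f = 3*(4 - 1*6)/8 = 3*(4 - 6)/8 = (3/8)*(-2) = -¾ ≈ -0.75000)
j(F) = 6 + F (j(F) = F + 6 = 6 + F)
(S + j(f))² = (191 + (6 - ¾))² = (191 + 21/4)² = (785/4)² = 616225/16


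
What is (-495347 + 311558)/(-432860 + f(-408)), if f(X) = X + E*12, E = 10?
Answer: 183789/433148 ≈ 0.42431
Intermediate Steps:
f(X) = 120 + X (f(X) = X + 10*12 = X + 120 = 120 + X)
(-495347 + 311558)/(-432860 + f(-408)) = (-495347 + 311558)/(-432860 + (120 - 408)) = -183789/(-432860 - 288) = -183789/(-433148) = -183789*(-1/433148) = 183789/433148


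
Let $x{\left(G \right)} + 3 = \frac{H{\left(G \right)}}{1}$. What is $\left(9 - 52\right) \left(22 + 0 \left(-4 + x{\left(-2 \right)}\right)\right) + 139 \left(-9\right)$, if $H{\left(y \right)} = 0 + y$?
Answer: $-2197$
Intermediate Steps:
$H{\left(y \right)} = y$
$x{\left(G \right)} = -3 + G$ ($x{\left(G \right)} = -3 + \frac{G}{1} = -3 + G 1 = -3 + G$)
$\left(9 - 52\right) \left(22 + 0 \left(-4 + x{\left(-2 \right)}\right)\right) + 139 \left(-9\right) = \left(9 - 52\right) \left(22 + 0 \left(-4 - 5\right)\right) + 139 \left(-9\right) = - 43 \left(22 + 0 \left(-4 - 5\right)\right) - 1251 = - 43 \left(22 + 0 \left(-9\right)\right) - 1251 = - 43 \left(22 + 0\right) - 1251 = \left(-43\right) 22 - 1251 = -946 - 1251 = -2197$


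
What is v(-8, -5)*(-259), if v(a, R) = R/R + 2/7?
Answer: -333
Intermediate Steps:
v(a, R) = 9/7 (v(a, R) = 1 + 2*(⅐) = 1 + 2/7 = 9/7)
v(-8, -5)*(-259) = (9/7)*(-259) = -333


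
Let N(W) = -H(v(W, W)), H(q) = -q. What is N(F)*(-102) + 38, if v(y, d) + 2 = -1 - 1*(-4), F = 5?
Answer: -64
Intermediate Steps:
v(y, d) = 1 (v(y, d) = -2 + (-1 - 1*(-4)) = -2 + (-1 + 4) = -2 + 3 = 1)
N(W) = 1 (N(W) = -(-1) = -1*(-1) = 1)
N(F)*(-102) + 38 = 1*(-102) + 38 = -102 + 38 = -64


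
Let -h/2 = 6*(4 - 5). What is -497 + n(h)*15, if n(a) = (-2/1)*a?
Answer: -857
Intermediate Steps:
h = 12 (h = -12*(4 - 5) = -12*(-1) = -2*(-6) = 12)
n(a) = -2*a (n(a) = (-2*1)*a = -2*a)
-497 + n(h)*15 = -497 - 2*12*15 = -497 - 24*15 = -497 - 360 = -857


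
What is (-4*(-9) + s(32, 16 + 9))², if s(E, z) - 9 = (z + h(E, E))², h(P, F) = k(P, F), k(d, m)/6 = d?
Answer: 2221613956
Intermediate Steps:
k(d, m) = 6*d
h(P, F) = 6*P
s(E, z) = 9 + (z + 6*E)²
(-4*(-9) + s(32, 16 + 9))² = (-4*(-9) + (9 + ((16 + 9) + 6*32)²))² = (36 + (9 + (25 + 192)²))² = (36 + (9 + 217²))² = (36 + (9 + 47089))² = (36 + 47098)² = 47134² = 2221613956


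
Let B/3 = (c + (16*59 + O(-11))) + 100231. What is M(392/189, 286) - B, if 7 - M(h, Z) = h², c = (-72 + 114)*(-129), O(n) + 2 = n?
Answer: -209390161/729 ≈ -2.8723e+5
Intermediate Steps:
O(n) = -2 + n
c = -5418 (c = 42*(-129) = -5418)
M(h, Z) = 7 - h²
B = 287232 (B = 3*((-5418 + (16*59 + (-2 - 11))) + 100231) = 3*((-5418 + (944 - 13)) + 100231) = 3*((-5418 + 931) + 100231) = 3*(-4487 + 100231) = 3*95744 = 287232)
M(392/189, 286) - B = (7 - (392/189)²) - 1*287232 = (7 - (392*(1/189))²) - 287232 = (7 - (56/27)²) - 287232 = (7 - 1*3136/729) - 287232 = (7 - 3136/729) - 287232 = 1967/729 - 287232 = -209390161/729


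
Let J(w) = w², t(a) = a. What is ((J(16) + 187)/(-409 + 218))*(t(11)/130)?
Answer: -4873/24830 ≈ -0.19625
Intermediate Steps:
((J(16) + 187)/(-409 + 218))*(t(11)/130) = ((16² + 187)/(-409 + 218))*(11/130) = ((256 + 187)/(-191))*(11*(1/130)) = (443*(-1/191))*(11/130) = -443/191*11/130 = -4873/24830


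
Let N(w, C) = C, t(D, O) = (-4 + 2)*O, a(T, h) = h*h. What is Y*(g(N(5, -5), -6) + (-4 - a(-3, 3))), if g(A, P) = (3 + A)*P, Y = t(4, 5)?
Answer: 10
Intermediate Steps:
a(T, h) = h²
t(D, O) = -2*O
Y = -10 (Y = -2*5 = -10)
g(A, P) = P*(3 + A)
Y*(g(N(5, -5), -6) + (-4 - a(-3, 3))) = -10*(-6*(3 - 5) + (-4 - 1*3²)) = -10*(-6*(-2) + (-4 - 1*9)) = -10*(12 + (-4 - 9)) = -10*(12 - 13) = -10*(-1) = 10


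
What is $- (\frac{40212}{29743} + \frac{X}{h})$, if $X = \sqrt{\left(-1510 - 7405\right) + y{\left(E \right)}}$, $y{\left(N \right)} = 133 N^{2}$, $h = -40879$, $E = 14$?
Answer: $- \frac{40212}{29743} + \frac{\sqrt{17153}}{40879} \approx -1.3488$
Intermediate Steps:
$X = \sqrt{17153}$ ($X = \sqrt{\left(-1510 - 7405\right) + 133 \cdot 14^{2}} = \sqrt{\left(-1510 - 7405\right) + 133 \cdot 196} = \sqrt{-8915 + 26068} = \sqrt{17153} \approx 130.97$)
$- (\frac{40212}{29743} + \frac{X}{h}) = - (\frac{40212}{29743} + \frac{\sqrt{17153}}{-40879}) = - (40212 \cdot \frac{1}{29743} + \sqrt{17153} \left(- \frac{1}{40879}\right)) = - (\frac{40212}{29743} - \frac{\sqrt{17153}}{40879}) = - \frac{40212}{29743} + \frac{\sqrt{17153}}{40879}$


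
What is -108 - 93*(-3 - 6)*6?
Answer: 4914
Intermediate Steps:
-108 - 93*(-3 - 6)*6 = -108 - (-837)*6 = -108 - 93*(-54) = -108 + 5022 = 4914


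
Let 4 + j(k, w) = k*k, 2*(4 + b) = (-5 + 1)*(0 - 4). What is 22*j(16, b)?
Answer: 5544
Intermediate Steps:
b = 4 (b = -4 + ((-5 + 1)*(0 - 4))/2 = -4 + (-4*(-4))/2 = -4 + (1/2)*16 = -4 + 8 = 4)
j(k, w) = -4 + k**2 (j(k, w) = -4 + k*k = -4 + k**2)
22*j(16, b) = 22*(-4 + 16**2) = 22*(-4 + 256) = 22*252 = 5544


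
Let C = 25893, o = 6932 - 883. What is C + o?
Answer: 31942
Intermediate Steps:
o = 6049
C + o = 25893 + 6049 = 31942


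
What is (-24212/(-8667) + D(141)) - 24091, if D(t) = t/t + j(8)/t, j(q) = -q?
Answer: -9811922558/407349 ≈ -24087.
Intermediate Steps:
D(t) = 1 - 8/t (D(t) = t/t + (-1*8)/t = 1 - 8/t)
(-24212/(-8667) + D(141)) - 24091 = (-24212/(-8667) + (-8 + 141)/141) - 24091 = (-24212*(-1/8667) + (1/141)*133) - 24091 = (24212/8667 + 133/141) - 24091 = 1522201/407349 - 24091 = -9811922558/407349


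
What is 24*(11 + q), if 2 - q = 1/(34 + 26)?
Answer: 1558/5 ≈ 311.60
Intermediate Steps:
q = 119/60 (q = 2 - 1/(34 + 26) = 2 - 1/60 = 119/60 ≈ 1.9833)
24*(11 + q) = 24*(11 + 119/60) = 24*(779/60) = 1558/5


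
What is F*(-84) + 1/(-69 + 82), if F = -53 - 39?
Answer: 100465/13 ≈ 7728.1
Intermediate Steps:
F = -92
F*(-84) + 1/(-69 + 82) = -92*(-84) + 1/(-69 + 82) = 7728 + 1/13 = 100465/13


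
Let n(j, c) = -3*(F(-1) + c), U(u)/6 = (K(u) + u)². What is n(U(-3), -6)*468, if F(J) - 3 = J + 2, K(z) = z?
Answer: 2808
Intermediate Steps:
U(u) = 24*u² (U(u) = 6*(u + u)² = 6*(2*u)² = 6*(4*u²) = 24*u²)
F(J) = 5 + J (F(J) = 3 + (J + 2) = 3 + (2 + J) = 5 + J)
n(j, c) = -12 - 3*c (n(j, c) = -3*((5 - 1) + c) = -3*(4 + c) = -12 - 3*c)
n(U(-3), -6)*468 = (-12 - 3*(-6))*468 = (-12 + 18)*468 = 6*468 = 2808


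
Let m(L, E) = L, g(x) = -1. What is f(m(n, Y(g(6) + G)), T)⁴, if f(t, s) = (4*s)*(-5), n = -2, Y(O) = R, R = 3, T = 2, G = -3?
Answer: 2560000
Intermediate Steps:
Y(O) = 3
f(t, s) = -20*s
f(m(n, Y(g(6) + G)), T)⁴ = (-20*2)⁴ = (-40)⁴ = 2560000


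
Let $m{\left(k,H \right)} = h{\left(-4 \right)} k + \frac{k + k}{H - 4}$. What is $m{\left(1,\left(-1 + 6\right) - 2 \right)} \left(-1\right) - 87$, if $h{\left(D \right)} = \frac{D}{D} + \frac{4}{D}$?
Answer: $-85$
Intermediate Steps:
$h{\left(D \right)} = 1 + \frac{4}{D}$
$m{\left(k,H \right)} = \frac{2 k}{-4 + H}$ ($m{\left(k,H \right)} = \frac{4 - 4}{-4} k + \frac{k + k}{H - 4} = \left(- \frac{1}{4}\right) 0 k + \frac{2 k}{-4 + H} = 0 k + \frac{2 k}{-4 + H} = 0 + \frac{2 k}{-4 + H} = \frac{2 k}{-4 + H}$)
$m{\left(1,\left(-1 + 6\right) - 2 \right)} \left(-1\right) - 87 = 2 \cdot 1 \frac{1}{-4 + \left(\left(-1 + 6\right) - 2\right)} \left(-1\right) - 87 = 2 \cdot 1 \frac{1}{-4 + \left(5 - 2\right)} \left(-1\right) - 87 = 2 \cdot 1 \frac{1}{-4 + 3} \left(-1\right) - 87 = 2 \cdot 1 \frac{1}{-1} \left(-1\right) - 87 = 2 \cdot 1 \left(-1\right) \left(-1\right) - 87 = \left(-2\right) \left(-1\right) - 87 = 2 - 87 = -85$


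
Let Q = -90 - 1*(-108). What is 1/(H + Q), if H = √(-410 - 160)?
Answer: 3/149 - I*√570/894 ≈ 0.020134 - 0.026705*I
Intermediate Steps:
Q = 18 (Q = -90 + 108 = 18)
H = I*√570 (H = √(-570) = I*√570 ≈ 23.875*I)
1/(H + Q) = 1/(I*√570 + 18) = 1/(18 + I*√570)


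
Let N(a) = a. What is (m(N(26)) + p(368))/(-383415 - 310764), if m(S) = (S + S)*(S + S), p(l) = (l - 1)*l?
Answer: -45920/231393 ≈ -0.19845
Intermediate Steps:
p(l) = l*(-1 + l) (p(l) = (-1 + l)*l = l*(-1 + l))
m(S) = 4*S² (m(S) = (2*S)*(2*S) = 4*S²)
(m(N(26)) + p(368))/(-383415 - 310764) = (4*26² + 368*(-1 + 368))/(-383415 - 310764) = (4*676 + 368*367)/(-694179) = (2704 + 135056)*(-1/694179) = 137760*(-1/694179) = -45920/231393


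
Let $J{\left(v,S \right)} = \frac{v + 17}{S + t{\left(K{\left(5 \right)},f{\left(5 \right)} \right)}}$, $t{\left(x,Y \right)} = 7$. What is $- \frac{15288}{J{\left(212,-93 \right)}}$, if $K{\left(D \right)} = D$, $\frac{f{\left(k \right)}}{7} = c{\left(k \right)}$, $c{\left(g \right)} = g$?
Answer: $\frac{1314768}{229} \approx 5741.3$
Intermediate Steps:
$f{\left(k \right)} = 7 k$
$J{\left(v,S \right)} = \frac{17 + v}{7 + S}$ ($J{\left(v,S \right)} = \frac{v + 17}{S + 7} = \frac{17 + v}{7 + S}$)
$- \frac{15288}{J{\left(212,-93 \right)}} = - \frac{15288}{\frac{1}{7 - 93} \left(17 + 212\right)} = - \frac{15288}{\frac{1}{-86} \cdot 229} = - \frac{15288}{\left(- \frac{1}{86}\right) 229} = - \frac{15288}{- \frac{229}{86}} = \left(-15288\right) \left(- \frac{86}{229}\right) = \frac{1314768}{229}$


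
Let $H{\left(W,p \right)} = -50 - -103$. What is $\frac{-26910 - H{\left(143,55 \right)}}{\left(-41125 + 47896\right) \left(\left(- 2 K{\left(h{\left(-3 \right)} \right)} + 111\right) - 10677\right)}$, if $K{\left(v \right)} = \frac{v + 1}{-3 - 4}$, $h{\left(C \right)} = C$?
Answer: $\frac{188741}{500823786} \approx 0.00037686$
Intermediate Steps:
$K{\left(v \right)} = - \frac{1}{7} - \frac{v}{7}$ ($K{\left(v \right)} = \frac{1 + v}{-7} = \left(1 + v\right) \left(- \frac{1}{7}\right) = - \frac{1}{7} - \frac{v}{7}$)
$H{\left(W,p \right)} = 53$ ($H{\left(W,p \right)} = -50 + 103 = 53$)
$\frac{-26910 - H{\left(143,55 \right)}}{\left(-41125 + 47896\right) \left(\left(- 2 K{\left(h{\left(-3 \right)} \right)} + 111\right) - 10677\right)} = \frac{-26910 - 53}{\left(-41125 + 47896\right) \left(\left(- 2 \left(- \frac{1}{7} - - \frac{3}{7}\right) + 111\right) - 10677\right)} = \frac{-26910 - 53}{6771 \left(\left(- 2 \left(- \frac{1}{7} + \frac{3}{7}\right) + 111\right) - 10677\right)} = - \frac{26963}{6771 \left(\left(\left(-2\right) \frac{2}{7} + 111\right) - 10677\right)} = - \frac{26963}{6771 \left(\left(- \frac{4}{7} + 111\right) - 10677\right)} = - \frac{26963}{6771 \left(\frac{773}{7} - 10677\right)} = - \frac{26963}{6771 \left(- \frac{73966}{7}\right)} = - \frac{26963}{- \frac{500823786}{7}} = \left(-26963\right) \left(- \frac{7}{500823786}\right) = \frac{188741}{500823786}$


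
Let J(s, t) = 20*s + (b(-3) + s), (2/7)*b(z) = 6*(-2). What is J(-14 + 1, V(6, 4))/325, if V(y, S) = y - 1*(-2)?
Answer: -63/65 ≈ -0.96923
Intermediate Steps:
b(z) = -42 (b(z) = 7*(6*(-2))/2 = (7/2)*(-12) = -42)
V(y, S) = 2 + y (V(y, S) = y + 2 = 2 + y)
J(s, t) = -42 + 21*s (J(s, t) = 20*s + (-42 + s) = -42 + 21*s)
J(-14 + 1, V(6, 4))/325 = (-42 + 21*(-14 + 1))/325 = (-42 + 21*(-13))*(1/325) = (-42 - 273)*(1/325) = -315*1/325 = -63/65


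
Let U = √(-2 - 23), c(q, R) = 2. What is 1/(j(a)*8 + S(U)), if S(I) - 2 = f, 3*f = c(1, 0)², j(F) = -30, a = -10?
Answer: -3/710 ≈ -0.0042254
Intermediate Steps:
U = 5*I (U = √(-25) = 5*I ≈ 5.0*I)
f = 4/3 (f = (⅓)*2² = (⅓)*4 = 4/3 ≈ 1.3333)
S(I) = 10/3 (S(I) = 2 + 4/3 = 10/3)
1/(j(a)*8 + S(U)) = 1/(-30*8 + 10/3) = 1/(-240 + 10/3) = 1/(-710/3) = -3/710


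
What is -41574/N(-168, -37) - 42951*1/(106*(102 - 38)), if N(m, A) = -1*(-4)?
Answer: -70552455/6784 ≈ -10400.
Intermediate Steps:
N(m, A) = 4
-41574/N(-168, -37) - 42951*1/(106*(102 - 38)) = -41574/4 - 42951*1/(106*(102 - 38)) = -41574*¼ - 42951/(64*106) = -20787/2 - 42951/6784 = -70552455/6784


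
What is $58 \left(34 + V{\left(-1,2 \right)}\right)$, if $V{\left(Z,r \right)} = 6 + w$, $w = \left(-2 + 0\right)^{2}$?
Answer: $2552$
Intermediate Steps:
$w = 4$ ($w = \left(-2\right)^{2} = 4$)
$V{\left(Z,r \right)} = 10$ ($V{\left(Z,r \right)} = 6 + 4 = 10$)
$58 \left(34 + V{\left(-1,2 \right)}\right) = 58 \left(34 + 10\right) = 58 \cdot 44 = 2552$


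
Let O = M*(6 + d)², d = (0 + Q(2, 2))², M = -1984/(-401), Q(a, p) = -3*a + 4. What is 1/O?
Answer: 401/198400 ≈ 0.0020212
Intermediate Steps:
Q(a, p) = 4 - 3*a
M = 1984/401 (M = -1984*(-1/401) = 1984/401 ≈ 4.9476)
d = 4 (d = (0 + (4 - 3*2))² = (0 + (4 - 6))² = (0 - 2)² = (-2)² = 4)
O = 198400/401 (O = 1984*(6 + 4)²/401 = (1984/401)*10² = (1984/401)*100 = 198400/401 ≈ 494.76)
1/O = 1/(198400/401) = 401/198400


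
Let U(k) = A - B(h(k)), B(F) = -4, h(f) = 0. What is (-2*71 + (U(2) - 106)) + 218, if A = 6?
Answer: -20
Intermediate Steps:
U(k) = 10 (U(k) = 6 - 1*(-4) = 6 + 4 = 10)
(-2*71 + (U(2) - 106)) + 218 = (-2*71 + (10 - 106)) + 218 = (-142 - 96) + 218 = -238 + 218 = -20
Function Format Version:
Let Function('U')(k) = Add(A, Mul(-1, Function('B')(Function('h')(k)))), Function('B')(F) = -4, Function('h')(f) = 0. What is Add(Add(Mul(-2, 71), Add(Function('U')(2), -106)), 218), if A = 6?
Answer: -20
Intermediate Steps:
Function('U')(k) = 10 (Function('U')(k) = Add(6, Mul(-1, -4)) = Add(6, 4) = 10)
Add(Add(Mul(-2, 71), Add(Function('U')(2), -106)), 218) = Add(Add(Mul(-2, 71), Add(10, -106)), 218) = Add(Add(-142, -96), 218) = Add(-238, 218) = -20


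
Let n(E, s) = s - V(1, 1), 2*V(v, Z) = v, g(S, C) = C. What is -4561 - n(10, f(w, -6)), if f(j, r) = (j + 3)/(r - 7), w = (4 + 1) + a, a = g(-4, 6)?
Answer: -118545/26 ≈ -4559.4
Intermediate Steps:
a = 6
V(v, Z) = v/2
w = 11 (w = (4 + 1) + 6 = 5 + 6 = 11)
f(j, r) = (3 + j)/(-7 + r)
n(E, s) = -1/2 + s (n(E, s) = s - 1/2 = -1/2 + s)
-4561 - n(10, f(w, -6)) = -4561 - (-1/2 + (3 + 11)/(-7 - 6)) = -4561 - (-1/2 + 14/(-13)) = -4561 - (-1/2 - 1/13*14) = -4561 - (-1/2 - 14/13) = -4561 - 1*(-41/26) = -4561 + 41/26 = -118545/26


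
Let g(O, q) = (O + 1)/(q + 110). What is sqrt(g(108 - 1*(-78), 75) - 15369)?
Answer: 7*I*sqrt(10734070)/185 ≈ 123.97*I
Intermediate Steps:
g(O, q) = (1 + O)/(110 + q)
sqrt(g(108 - 1*(-78), 75) - 15369) = sqrt((1 + (108 - 1*(-78)))/(110 + 75) - 15369) = sqrt((1 + (108 + 78))/185 - 15369) = sqrt((1 + 186)/185 - 15369) = sqrt((1/185)*187 - 15369) = sqrt(187/185 - 15369) = sqrt(-2843078/185) = 7*I*sqrt(10734070)/185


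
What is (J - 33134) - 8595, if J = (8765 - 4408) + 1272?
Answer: -36100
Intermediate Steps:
J = 5629 (J = 4357 + 1272 = 5629)
(J - 33134) - 8595 = (5629 - 33134) - 8595 = -27505 - 8595 = -36100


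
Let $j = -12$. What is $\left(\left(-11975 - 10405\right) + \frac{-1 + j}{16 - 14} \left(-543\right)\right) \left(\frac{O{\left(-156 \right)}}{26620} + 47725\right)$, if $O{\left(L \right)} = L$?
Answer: $- \frac{5987104213518}{6655} \approx -8.9964 \cdot 10^{8}$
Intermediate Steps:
$\left(\left(-11975 - 10405\right) + \frac{-1 + j}{16 - 14} \left(-543\right)\right) \left(\frac{O{\left(-156 \right)}}{26620} + 47725\right) = \left(\left(-11975 - 10405\right) + \frac{-1 - 12}{16 - 14} \left(-543\right)\right) \left(- \frac{156}{26620} + 47725\right) = \left(-22380 + - \frac{13}{2} \left(-543\right)\right) \left(\left(-156\right) \frac{1}{26620} + 47725\right) = \left(-22380 + \left(-13\right) \frac{1}{2} \left(-543\right)\right) \left(- \frac{39}{6655} + 47725\right) = \left(-22380 - - \frac{7059}{2}\right) \frac{317609836}{6655} = \left(-22380 + \frac{7059}{2}\right) \frac{317609836}{6655} = \left(- \frac{37701}{2}\right) \frac{317609836}{6655} = - \frac{5987104213518}{6655}$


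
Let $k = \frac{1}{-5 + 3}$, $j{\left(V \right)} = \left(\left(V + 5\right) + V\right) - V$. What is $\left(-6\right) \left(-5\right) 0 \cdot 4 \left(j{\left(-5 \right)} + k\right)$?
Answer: $0$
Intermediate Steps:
$j{\left(V \right)} = 5 + V$ ($j{\left(V \right)} = \left(\left(5 + V\right) + V\right) - V = \left(5 + 2 V\right) - V = 5 + V$)
$k = - \frac{1}{2}$ ($k = \frac{1}{-2} = - \frac{1}{2} \approx -0.5$)
$\left(-6\right) \left(-5\right) 0 \cdot 4 \left(j{\left(-5 \right)} + k\right) = \left(-6\right) \left(-5\right) 0 \cdot 4 \left(\left(5 - 5\right) - \frac{1}{2}\right) = 30 \cdot 0 \cdot 4 \left(0 - \frac{1}{2}\right) = 0 \cdot 4 \left(- \frac{1}{2}\right) = 0 \left(-2\right) = 0$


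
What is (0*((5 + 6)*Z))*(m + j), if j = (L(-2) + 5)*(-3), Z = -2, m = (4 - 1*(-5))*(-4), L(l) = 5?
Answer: 0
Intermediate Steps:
m = -36 (m = (4 + 5)*(-4) = 9*(-4) = -36)
j = -30 (j = (5 + 5)*(-3) = 10*(-3) = -30)
(0*((5 + 6)*Z))*(m + j) = (0*((5 + 6)*(-2)))*(-36 - 30) = (0*(11*(-2)))*(-66) = (0*(-22))*(-66) = 0*(-66) = 0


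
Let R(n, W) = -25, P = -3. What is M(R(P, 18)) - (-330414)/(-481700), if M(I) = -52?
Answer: -12689407/240850 ≈ -52.686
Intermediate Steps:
M(R(P, 18)) - (-330414)/(-481700) = -52 - (-330414)/(-481700) = -52 - (-330414)*(-1)/481700 = -52 - 1*165207/240850 = -52 - 165207/240850 = -12689407/240850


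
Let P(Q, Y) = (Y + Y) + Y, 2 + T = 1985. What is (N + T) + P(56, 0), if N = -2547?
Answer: -564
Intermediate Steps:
T = 1983 (T = -2 + 1985 = 1983)
P(Q, Y) = 3*Y (P(Q, Y) = 2*Y + Y = 3*Y)
(N + T) + P(56, 0) = (-2547 + 1983) + 3*0 = -564 + 0 = -564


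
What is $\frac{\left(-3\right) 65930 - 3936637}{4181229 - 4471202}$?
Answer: $\frac{4134427}{289973} \approx 14.258$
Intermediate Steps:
$\frac{\left(-3\right) 65930 - 3936637}{4181229 - 4471202} = \frac{-197790 - 3936637}{-289973} = \left(-4134427\right) \left(- \frac{1}{289973}\right) = \frac{4134427}{289973}$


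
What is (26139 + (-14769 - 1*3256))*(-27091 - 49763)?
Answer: -623593356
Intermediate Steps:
(26139 + (-14769 - 1*3256))*(-27091 - 49763) = (26139 + (-14769 - 3256))*(-76854) = (26139 - 18025)*(-76854) = 8114*(-76854) = -623593356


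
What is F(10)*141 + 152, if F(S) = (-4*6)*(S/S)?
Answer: -3232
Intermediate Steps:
F(S) = -24 (F(S) = -24*1 = -24)
F(10)*141 + 152 = -24*141 + 152 = -3384 + 152 = -3232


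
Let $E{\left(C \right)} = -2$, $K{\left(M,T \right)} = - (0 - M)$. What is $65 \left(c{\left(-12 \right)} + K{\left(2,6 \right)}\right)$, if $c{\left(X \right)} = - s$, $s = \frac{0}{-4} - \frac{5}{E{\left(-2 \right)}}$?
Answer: $- \frac{65}{2} \approx -32.5$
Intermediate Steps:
$K{\left(M,T \right)} = M$ ($K{\left(M,T \right)} = - \left(-1\right) M = M$)
$s = \frac{5}{2}$ ($s = \frac{0}{-4} - \frac{5}{-2} = 0 \left(- \frac{1}{4}\right) - - \frac{5}{2} = 0 + \frac{5}{2} = \frac{5}{2} \approx 2.5$)
$c{\left(X \right)} = - \frac{5}{2}$ ($c{\left(X \right)} = \left(-1\right) \frac{5}{2} = - \frac{5}{2}$)
$65 \left(c{\left(-12 \right)} + K{\left(2,6 \right)}\right) = 65 \left(- \frac{5}{2} + 2\right) = 65 \left(- \frac{1}{2}\right) = - \frac{65}{2}$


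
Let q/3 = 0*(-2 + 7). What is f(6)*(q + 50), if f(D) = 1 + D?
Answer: 350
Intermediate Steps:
q = 0 (q = 3*(0*(-2 + 7)) = 3*(0*5) = 3*0 = 0)
f(6)*(q + 50) = (1 + 6)*(0 + 50) = 7*50 = 350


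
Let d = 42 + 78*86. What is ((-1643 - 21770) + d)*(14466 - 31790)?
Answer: 288669812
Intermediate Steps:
d = 6750 (d = 42 + 6708 = 6750)
((-1643 - 21770) + d)*(14466 - 31790) = ((-1643 - 21770) + 6750)*(14466 - 31790) = (-23413 + 6750)*(-17324) = -16663*(-17324) = 288669812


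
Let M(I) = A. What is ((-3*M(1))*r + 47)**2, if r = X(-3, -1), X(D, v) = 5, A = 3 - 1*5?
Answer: 5929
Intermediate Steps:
A = -2 (A = 3 - 5 = -2)
M(I) = -2
r = 5
((-3*M(1))*r + 47)**2 = (-3*(-2)*5 + 47)**2 = (6*5 + 47)**2 = (30 + 47)**2 = 77**2 = 5929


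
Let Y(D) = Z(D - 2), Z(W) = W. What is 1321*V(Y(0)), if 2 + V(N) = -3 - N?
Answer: -3963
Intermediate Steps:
Y(D) = -2 + D (Y(D) = D - 2 = -2 + D)
V(N) = -5 - N (V(N) = -2 + (-3 - N) = -5 - N)
1321*V(Y(0)) = 1321*(-5 - (-2 + 0)) = 1321*(-5 - 1*(-2)) = 1321*(-5 + 2) = 1321*(-3) = -3963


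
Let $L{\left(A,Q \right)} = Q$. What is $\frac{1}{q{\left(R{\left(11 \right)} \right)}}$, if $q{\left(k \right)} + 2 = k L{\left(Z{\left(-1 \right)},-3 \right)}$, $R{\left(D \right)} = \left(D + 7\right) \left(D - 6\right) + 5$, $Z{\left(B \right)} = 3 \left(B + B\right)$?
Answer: $- \frac{1}{287} \approx -0.0034843$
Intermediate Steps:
$Z{\left(B \right)} = 6 B$ ($Z{\left(B \right)} = 3 \cdot 2 B = 6 B$)
$R{\left(D \right)} = 5 + \left(-6 + D\right) \left(7 + D\right)$ ($R{\left(D \right)} = \left(7 + D\right) \left(-6 + D\right) + 5 = \left(-6 + D\right) \left(7 + D\right) + 5 = 5 + \left(-6 + D\right) \left(7 + D\right)$)
$q{\left(k \right)} = -2 - 3 k$ ($q{\left(k \right)} = -2 + k \left(-3\right) = -2 - 3 k$)
$\frac{1}{q{\left(R{\left(11 \right)} \right)}} = \frac{1}{-2 - 3 \left(-37 + 11 + 11^{2}\right)} = \frac{1}{-2 - 3 \left(-37 + 11 + 121\right)} = \frac{1}{-2 - 285} = \frac{1}{-287} = - \frac{1}{287}$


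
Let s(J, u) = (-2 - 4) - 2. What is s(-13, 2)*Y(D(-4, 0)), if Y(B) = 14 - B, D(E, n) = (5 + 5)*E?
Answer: -432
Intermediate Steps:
D(E, n) = 10*E
s(J, u) = -8 (s(J, u) = -6 - 2 = -8)
s(-13, 2)*Y(D(-4, 0)) = -8*(14 - 10*(-4)) = -8*(14 - 1*(-40)) = -8*(14 + 40) = -8*54 = -432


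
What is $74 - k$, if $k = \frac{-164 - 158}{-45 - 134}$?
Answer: $\frac{12924}{179} \approx 72.201$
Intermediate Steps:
$k = \frac{322}{179}$ ($k = - \frac{322}{-179} = \left(-322\right) \left(- \frac{1}{179}\right) = \frac{322}{179} \approx 1.7989$)
$74 - k = 74 - \frac{322}{179} = \frac{12924}{179}$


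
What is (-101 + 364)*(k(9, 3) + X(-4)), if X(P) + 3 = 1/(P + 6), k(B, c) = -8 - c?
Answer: -7101/2 ≈ -3550.5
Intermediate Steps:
X(P) = -3 + 1/(6 + P) (X(P) = -3 + 1/(P + 6) = -3 + 1/(6 + P))
(-101 + 364)*(k(9, 3) + X(-4)) = (-101 + 364)*((-8 - 1*3) + (-17 - 3*(-4))/(6 - 4)) = 263*((-8 - 3) + (-17 + 12)/2) = 263*(-11 + (1/2)*(-5)) = 263*(-11 - 5/2) = 263*(-27/2) = -7101/2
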